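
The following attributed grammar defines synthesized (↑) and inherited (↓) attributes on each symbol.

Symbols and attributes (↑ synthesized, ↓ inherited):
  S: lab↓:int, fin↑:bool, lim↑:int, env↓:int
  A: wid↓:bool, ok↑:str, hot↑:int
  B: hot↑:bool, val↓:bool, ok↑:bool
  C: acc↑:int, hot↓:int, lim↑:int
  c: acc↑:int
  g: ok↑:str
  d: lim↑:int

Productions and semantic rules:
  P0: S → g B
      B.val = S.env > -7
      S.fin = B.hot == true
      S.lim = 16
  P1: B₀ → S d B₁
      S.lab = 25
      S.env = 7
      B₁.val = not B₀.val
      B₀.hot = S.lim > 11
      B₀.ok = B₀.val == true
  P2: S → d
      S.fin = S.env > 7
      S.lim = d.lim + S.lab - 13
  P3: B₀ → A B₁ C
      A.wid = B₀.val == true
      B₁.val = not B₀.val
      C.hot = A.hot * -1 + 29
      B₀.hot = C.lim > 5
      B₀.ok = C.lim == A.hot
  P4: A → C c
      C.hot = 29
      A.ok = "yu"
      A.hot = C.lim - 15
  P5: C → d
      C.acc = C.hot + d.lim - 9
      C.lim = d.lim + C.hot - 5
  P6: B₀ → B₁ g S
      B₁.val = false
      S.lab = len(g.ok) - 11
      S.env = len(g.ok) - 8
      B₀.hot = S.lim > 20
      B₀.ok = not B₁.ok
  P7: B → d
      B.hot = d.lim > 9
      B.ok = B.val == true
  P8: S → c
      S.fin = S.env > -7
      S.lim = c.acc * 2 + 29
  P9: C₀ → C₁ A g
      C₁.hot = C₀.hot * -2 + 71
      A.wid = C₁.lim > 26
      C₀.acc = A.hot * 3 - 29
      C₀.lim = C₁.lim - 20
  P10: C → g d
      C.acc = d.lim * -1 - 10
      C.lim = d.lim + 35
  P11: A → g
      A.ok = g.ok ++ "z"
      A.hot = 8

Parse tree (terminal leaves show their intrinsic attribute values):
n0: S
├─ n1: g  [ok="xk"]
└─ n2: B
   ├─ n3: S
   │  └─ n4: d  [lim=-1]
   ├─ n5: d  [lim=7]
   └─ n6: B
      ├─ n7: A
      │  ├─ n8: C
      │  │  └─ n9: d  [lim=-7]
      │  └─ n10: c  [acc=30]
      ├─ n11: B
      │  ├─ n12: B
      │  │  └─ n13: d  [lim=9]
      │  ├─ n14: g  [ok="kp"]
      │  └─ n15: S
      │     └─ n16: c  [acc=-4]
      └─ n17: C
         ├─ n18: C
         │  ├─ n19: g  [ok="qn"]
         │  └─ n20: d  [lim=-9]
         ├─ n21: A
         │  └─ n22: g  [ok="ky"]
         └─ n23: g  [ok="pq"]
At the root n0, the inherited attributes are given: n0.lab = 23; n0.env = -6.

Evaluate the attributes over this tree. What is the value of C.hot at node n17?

1. n0.lab = 23  [given at root]
2. n0.env = -6  [given at root]
3. n1.ok = "xk"  [terminal]
4. n2.val = true  [S.env > -7]
5. n3.lab = 25  [25]
6. n3.env = 7  [7]
7. n4.lim = -1  [terminal]
8. n3.fin = false  [S.env > 7]
9. n3.lim = 11  [d.lim + S.lab - 13]
10. n5.lim = 7  [terminal]
11. n6.val = false  [not B₀.val]
12. n7.wid = false  [B₀.val == true]
13. n8.hot = 29  [29]
14. n9.lim = -7  [terminal]
15. n8.acc = 13  [C.hot + d.lim - 9]
16. n8.lim = 17  [d.lim + C.hot - 5]
17. n10.acc = 30  [terminal]
18. n7.ok = "yu"  ["yu"]
19. n7.hot = 2  [C.lim - 15]
20. n11.val = true  [not B₀.val]
21. n12.val = false  [false]
22. n13.lim = 9  [terminal]
23. n12.hot = false  [d.lim > 9]
24. n12.ok = false  [B.val == true]
25. n14.ok = "kp"  [terminal]
26. n15.lab = -9  [len(g.ok) - 11]
27. n15.env = -6  [len(g.ok) - 8]
28. n16.acc = -4  [terminal]
29. n15.fin = true  [S.env > -7]
30. n15.lim = 21  [c.acc * 2 + 29]
31. n11.hot = true  [S.lim > 20]
32. n11.ok = true  [not B₁.ok]
33. n17.hot = 27  [A.hot * -1 + 29]
34. n18.hot = 17  [C₀.hot * -2 + 71]
35. n19.ok = "qn"  [terminal]
36. n20.lim = -9  [terminal]
37. n18.acc = -1  [d.lim * -1 - 10]
38. n18.lim = 26  [d.lim + 35]
39. n21.wid = false  [C₁.lim > 26]
40. n22.ok = "ky"  [terminal]
41. n21.ok = "kyz"  [g.ok ++ "z"]
42. n21.hot = 8  [8]
43. n23.ok = "pq"  [terminal]
44. n17.acc = -5  [A.hot * 3 - 29]
45. n17.lim = 6  [C₁.lim - 20]
46. n6.hot = true  [C.lim > 5]
47. n6.ok = false  [C.lim == A.hot]
48. n2.hot = false  [S.lim > 11]
49. n2.ok = true  [B₀.val == true]
50. n0.fin = false  [B.hot == true]
51. n0.lim = 16  [16]

27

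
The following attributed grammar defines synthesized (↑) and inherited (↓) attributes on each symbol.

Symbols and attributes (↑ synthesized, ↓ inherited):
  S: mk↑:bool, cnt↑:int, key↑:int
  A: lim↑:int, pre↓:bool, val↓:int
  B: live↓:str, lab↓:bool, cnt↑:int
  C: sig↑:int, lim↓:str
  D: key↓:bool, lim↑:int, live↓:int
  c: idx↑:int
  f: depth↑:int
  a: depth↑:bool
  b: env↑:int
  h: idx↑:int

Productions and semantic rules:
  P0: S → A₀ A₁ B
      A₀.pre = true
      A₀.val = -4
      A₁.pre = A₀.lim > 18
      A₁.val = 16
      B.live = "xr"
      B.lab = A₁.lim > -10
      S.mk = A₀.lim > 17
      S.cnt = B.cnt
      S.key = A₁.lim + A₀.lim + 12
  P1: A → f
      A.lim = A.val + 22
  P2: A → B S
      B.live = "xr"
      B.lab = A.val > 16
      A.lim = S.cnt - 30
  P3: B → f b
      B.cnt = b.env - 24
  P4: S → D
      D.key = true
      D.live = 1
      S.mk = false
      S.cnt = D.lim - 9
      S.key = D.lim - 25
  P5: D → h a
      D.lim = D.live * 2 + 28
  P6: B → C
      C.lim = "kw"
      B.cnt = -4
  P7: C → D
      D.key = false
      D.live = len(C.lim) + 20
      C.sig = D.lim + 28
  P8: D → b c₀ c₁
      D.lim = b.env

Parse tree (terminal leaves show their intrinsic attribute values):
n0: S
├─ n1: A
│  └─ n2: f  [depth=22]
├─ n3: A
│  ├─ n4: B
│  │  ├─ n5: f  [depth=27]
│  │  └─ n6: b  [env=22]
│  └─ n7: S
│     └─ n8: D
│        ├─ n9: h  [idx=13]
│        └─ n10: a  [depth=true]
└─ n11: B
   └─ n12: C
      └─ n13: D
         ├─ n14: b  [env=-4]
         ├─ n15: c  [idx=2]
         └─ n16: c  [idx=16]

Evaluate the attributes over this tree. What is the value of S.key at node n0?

1. n1.pre = true  [true]
2. n1.val = -4  [-4]
3. n2.depth = 22  [terminal]
4. n1.lim = 18  [A.val + 22]
5. n3.pre = false  [A₀.lim > 18]
6. n3.val = 16  [16]
7. n4.live = "xr"  ["xr"]
8. n4.lab = false  [A.val > 16]
9. n5.depth = 27  [terminal]
10. n6.env = 22  [terminal]
11. n4.cnt = -2  [b.env - 24]
12. n8.key = true  [true]
13. n8.live = 1  [1]
14. n9.idx = 13  [terminal]
15. n10.depth = true  [terminal]
16. n8.lim = 30  [D.live * 2 + 28]
17. n7.mk = false  [false]
18. n7.cnt = 21  [D.lim - 9]
19. n7.key = 5  [D.lim - 25]
20. n3.lim = -9  [S.cnt - 30]
21. n11.live = "xr"  ["xr"]
22. n11.lab = true  [A₁.lim > -10]
23. n12.lim = "kw"  ["kw"]
24. n13.key = false  [false]
25. n13.live = 22  [len(C.lim) + 20]
26. n14.env = -4  [terminal]
27. n15.idx = 2  [terminal]
28. n16.idx = 16  [terminal]
29. n13.lim = -4  [b.env]
30. n12.sig = 24  [D.lim + 28]
31. n11.cnt = -4  [-4]
32. n0.mk = true  [A₀.lim > 17]
33. n0.cnt = -4  [B.cnt]
34. n0.key = 21  [A₁.lim + A₀.lim + 12]

21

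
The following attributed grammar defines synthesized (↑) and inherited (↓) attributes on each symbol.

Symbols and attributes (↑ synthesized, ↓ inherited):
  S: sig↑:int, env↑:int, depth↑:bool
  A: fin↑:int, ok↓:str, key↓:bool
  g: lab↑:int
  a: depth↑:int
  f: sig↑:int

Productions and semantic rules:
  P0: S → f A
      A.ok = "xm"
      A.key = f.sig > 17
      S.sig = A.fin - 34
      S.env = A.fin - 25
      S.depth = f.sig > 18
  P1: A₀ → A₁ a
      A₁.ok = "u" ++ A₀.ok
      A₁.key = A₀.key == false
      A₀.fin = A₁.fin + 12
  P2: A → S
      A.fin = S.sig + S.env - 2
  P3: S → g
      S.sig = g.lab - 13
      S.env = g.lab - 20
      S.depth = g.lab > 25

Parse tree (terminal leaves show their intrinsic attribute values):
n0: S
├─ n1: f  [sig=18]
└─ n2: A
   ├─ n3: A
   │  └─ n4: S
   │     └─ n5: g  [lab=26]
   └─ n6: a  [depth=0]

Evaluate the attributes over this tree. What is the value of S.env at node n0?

1. n1.sig = 18  [terminal]
2. n2.ok = "xm"  ["xm"]
3. n2.key = true  [f.sig > 17]
4. n3.ok = "uxm"  ["u" ++ A₀.ok]
5. n3.key = false  [A₀.key == false]
6. n5.lab = 26  [terminal]
7. n4.sig = 13  [g.lab - 13]
8. n4.env = 6  [g.lab - 20]
9. n4.depth = true  [g.lab > 25]
10. n3.fin = 17  [S.sig + S.env - 2]
11. n6.depth = 0  [terminal]
12. n2.fin = 29  [A₁.fin + 12]
13. n0.sig = -5  [A.fin - 34]
14. n0.env = 4  [A.fin - 25]
15. n0.depth = false  [f.sig > 18]

4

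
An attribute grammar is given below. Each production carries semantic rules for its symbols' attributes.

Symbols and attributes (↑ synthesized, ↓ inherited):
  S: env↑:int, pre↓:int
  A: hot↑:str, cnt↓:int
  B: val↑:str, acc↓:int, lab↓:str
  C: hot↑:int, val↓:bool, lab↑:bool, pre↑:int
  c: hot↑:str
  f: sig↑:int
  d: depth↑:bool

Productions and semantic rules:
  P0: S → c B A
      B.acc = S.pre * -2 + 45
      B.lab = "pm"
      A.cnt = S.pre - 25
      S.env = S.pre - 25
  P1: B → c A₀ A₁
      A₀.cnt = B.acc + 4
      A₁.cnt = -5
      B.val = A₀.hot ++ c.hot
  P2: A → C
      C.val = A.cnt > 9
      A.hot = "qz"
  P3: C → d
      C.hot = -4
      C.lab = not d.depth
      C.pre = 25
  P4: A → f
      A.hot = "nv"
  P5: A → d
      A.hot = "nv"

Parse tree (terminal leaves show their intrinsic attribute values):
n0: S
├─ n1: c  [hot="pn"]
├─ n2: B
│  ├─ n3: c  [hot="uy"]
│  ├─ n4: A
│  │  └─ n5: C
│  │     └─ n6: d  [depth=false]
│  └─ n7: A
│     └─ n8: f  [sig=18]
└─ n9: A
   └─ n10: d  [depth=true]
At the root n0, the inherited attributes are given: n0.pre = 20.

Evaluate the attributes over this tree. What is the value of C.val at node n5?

false

1. n0.pre = 20  [given at root]
2. n1.hot = "pn"  [terminal]
3. n2.acc = 5  [S.pre * -2 + 45]
4. n2.lab = "pm"  ["pm"]
5. n3.hot = "uy"  [terminal]
6. n4.cnt = 9  [B.acc + 4]
7. n5.val = false  [A.cnt > 9]
8. n6.depth = false  [terminal]
9. n5.hot = -4  [-4]
10. n5.lab = true  [not d.depth]
11. n5.pre = 25  [25]
12. n4.hot = "qz"  ["qz"]
13. n7.cnt = -5  [-5]
14. n8.sig = 18  [terminal]
15. n7.hot = "nv"  ["nv"]
16. n2.val = "qzuy"  [A₀.hot ++ c.hot]
17. n9.cnt = -5  [S.pre - 25]
18. n10.depth = true  [terminal]
19. n9.hot = "nv"  ["nv"]
20. n0.env = -5  [S.pre - 25]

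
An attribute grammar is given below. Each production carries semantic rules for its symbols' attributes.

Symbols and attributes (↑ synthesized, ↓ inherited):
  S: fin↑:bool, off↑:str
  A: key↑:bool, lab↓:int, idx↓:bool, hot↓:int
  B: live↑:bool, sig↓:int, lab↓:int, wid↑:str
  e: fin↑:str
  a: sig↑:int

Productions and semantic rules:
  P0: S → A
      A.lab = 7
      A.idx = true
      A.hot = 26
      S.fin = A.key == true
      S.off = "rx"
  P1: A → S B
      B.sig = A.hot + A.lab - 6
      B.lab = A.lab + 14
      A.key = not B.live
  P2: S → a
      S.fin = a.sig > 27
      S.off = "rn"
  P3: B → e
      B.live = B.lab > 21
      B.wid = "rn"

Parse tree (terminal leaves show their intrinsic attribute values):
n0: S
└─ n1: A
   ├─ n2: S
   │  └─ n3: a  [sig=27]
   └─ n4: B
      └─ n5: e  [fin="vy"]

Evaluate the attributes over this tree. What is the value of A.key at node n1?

true

1. n1.lab = 7  [7]
2. n1.idx = true  [true]
3. n1.hot = 26  [26]
4. n3.sig = 27  [terminal]
5. n2.fin = false  [a.sig > 27]
6. n2.off = "rn"  ["rn"]
7. n4.sig = 27  [A.hot + A.lab - 6]
8. n4.lab = 21  [A.lab + 14]
9. n5.fin = "vy"  [terminal]
10. n4.live = false  [B.lab > 21]
11. n4.wid = "rn"  ["rn"]
12. n1.key = true  [not B.live]
13. n0.fin = true  [A.key == true]
14. n0.off = "rx"  ["rx"]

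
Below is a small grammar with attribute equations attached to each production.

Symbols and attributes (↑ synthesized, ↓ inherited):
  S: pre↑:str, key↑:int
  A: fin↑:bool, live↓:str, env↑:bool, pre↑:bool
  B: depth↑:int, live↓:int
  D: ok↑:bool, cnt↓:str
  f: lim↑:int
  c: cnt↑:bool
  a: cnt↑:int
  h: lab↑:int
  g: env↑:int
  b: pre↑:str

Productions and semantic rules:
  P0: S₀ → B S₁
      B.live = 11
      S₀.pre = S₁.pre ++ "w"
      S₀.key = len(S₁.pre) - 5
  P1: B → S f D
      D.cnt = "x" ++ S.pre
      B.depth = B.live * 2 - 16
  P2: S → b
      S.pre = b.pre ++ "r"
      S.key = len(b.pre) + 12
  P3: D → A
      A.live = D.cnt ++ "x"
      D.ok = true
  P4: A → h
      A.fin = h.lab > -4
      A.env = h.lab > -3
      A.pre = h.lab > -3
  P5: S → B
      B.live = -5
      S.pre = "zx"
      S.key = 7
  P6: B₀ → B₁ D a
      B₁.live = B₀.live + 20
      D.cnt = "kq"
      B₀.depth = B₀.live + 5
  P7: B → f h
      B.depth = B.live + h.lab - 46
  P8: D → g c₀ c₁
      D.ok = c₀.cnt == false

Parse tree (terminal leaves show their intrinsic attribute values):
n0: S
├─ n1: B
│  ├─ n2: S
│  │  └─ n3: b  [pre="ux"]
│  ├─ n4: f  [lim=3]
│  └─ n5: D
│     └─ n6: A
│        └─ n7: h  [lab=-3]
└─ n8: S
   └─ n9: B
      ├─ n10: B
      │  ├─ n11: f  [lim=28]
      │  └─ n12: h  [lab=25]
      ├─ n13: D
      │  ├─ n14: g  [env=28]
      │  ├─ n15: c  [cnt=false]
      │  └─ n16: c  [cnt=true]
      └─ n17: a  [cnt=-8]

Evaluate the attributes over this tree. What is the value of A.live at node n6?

"xuxrx"

1. n1.live = 11  [11]
2. n3.pre = "ux"  [terminal]
3. n2.pre = "uxr"  [b.pre ++ "r"]
4. n2.key = 14  [len(b.pre) + 12]
5. n4.lim = 3  [terminal]
6. n5.cnt = "xuxr"  ["x" ++ S.pre]
7. n6.live = "xuxrx"  [D.cnt ++ "x"]
8. n7.lab = -3  [terminal]
9. n6.fin = true  [h.lab > -4]
10. n6.env = false  [h.lab > -3]
11. n6.pre = false  [h.lab > -3]
12. n5.ok = true  [true]
13. n1.depth = 6  [B.live * 2 - 16]
14. n9.live = -5  [-5]
15. n10.live = 15  [B₀.live + 20]
16. n11.lim = 28  [terminal]
17. n12.lab = 25  [terminal]
18. n10.depth = -6  [B.live + h.lab - 46]
19. n13.cnt = "kq"  ["kq"]
20. n14.env = 28  [terminal]
21. n15.cnt = false  [terminal]
22. n16.cnt = true  [terminal]
23. n13.ok = true  [c₀.cnt == false]
24. n17.cnt = -8  [terminal]
25. n9.depth = 0  [B₀.live + 5]
26. n8.pre = "zx"  ["zx"]
27. n8.key = 7  [7]
28. n0.pre = "zxw"  [S₁.pre ++ "w"]
29. n0.key = -3  [len(S₁.pre) - 5]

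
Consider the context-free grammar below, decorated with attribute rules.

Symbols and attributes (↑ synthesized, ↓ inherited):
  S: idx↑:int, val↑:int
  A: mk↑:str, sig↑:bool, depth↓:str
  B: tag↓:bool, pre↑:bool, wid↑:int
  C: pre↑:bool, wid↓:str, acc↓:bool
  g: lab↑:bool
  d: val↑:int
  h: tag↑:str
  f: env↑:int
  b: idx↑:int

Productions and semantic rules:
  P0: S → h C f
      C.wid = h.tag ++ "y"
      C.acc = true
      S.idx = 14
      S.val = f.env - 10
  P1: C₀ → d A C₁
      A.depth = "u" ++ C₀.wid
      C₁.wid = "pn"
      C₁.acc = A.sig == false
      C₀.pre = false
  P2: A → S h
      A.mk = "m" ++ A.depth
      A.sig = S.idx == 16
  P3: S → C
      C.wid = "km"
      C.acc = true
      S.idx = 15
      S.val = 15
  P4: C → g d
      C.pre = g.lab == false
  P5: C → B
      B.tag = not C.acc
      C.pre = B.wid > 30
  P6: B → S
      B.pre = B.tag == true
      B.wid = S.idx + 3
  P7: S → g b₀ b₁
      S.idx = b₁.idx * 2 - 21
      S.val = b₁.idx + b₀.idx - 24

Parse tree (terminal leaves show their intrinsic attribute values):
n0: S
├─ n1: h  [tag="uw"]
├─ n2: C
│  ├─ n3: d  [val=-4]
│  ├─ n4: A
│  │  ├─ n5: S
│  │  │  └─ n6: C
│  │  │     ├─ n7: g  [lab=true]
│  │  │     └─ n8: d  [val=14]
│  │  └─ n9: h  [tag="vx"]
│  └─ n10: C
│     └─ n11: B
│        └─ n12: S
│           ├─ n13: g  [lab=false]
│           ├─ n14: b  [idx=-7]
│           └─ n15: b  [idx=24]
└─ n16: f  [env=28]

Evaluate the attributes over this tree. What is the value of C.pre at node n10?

false

1. n1.tag = "uw"  [terminal]
2. n2.wid = "uwy"  [h.tag ++ "y"]
3. n2.acc = true  [true]
4. n3.val = -4  [terminal]
5. n4.depth = "uuwy"  ["u" ++ C₀.wid]
6. n6.wid = "km"  ["km"]
7. n6.acc = true  [true]
8. n7.lab = true  [terminal]
9. n8.val = 14  [terminal]
10. n6.pre = false  [g.lab == false]
11. n5.idx = 15  [15]
12. n5.val = 15  [15]
13. n9.tag = "vx"  [terminal]
14. n4.mk = "muuwy"  ["m" ++ A.depth]
15. n4.sig = false  [S.idx == 16]
16. n10.wid = "pn"  ["pn"]
17. n10.acc = true  [A.sig == false]
18. n11.tag = false  [not C.acc]
19. n13.lab = false  [terminal]
20. n14.idx = -7  [terminal]
21. n15.idx = 24  [terminal]
22. n12.idx = 27  [b₁.idx * 2 - 21]
23. n12.val = -7  [b₁.idx + b₀.idx - 24]
24. n11.pre = false  [B.tag == true]
25. n11.wid = 30  [S.idx + 3]
26. n10.pre = false  [B.wid > 30]
27. n2.pre = false  [false]
28. n16.env = 28  [terminal]
29. n0.idx = 14  [14]
30. n0.val = 18  [f.env - 10]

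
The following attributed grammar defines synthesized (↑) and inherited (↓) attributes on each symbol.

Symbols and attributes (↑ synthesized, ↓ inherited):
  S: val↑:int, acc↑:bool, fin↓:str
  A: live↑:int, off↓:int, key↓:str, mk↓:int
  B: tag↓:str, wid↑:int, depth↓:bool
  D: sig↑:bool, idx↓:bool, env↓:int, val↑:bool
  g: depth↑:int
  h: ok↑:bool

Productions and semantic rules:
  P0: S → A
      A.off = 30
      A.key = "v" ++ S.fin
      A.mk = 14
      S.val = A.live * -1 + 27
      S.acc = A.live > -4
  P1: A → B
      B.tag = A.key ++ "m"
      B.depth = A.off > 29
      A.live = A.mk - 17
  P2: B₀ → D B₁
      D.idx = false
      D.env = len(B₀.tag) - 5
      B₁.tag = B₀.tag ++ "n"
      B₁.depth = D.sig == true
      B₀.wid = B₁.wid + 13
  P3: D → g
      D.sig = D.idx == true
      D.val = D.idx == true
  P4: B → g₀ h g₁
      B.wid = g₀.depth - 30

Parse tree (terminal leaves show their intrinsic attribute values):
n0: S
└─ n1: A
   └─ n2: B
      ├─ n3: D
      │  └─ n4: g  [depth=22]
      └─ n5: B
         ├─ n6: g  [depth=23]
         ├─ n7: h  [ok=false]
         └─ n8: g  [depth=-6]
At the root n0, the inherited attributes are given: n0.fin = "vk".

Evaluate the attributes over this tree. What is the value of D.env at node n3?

1. n0.fin = "vk"  [given at root]
2. n1.off = 30  [30]
3. n1.key = "vvk"  ["v" ++ S.fin]
4. n1.mk = 14  [14]
5. n2.tag = "vvkm"  [A.key ++ "m"]
6. n2.depth = true  [A.off > 29]
7. n3.idx = false  [false]
8. n3.env = -1  [len(B₀.tag) - 5]
9. n4.depth = 22  [terminal]
10. n3.sig = false  [D.idx == true]
11. n3.val = false  [D.idx == true]
12. n5.tag = "vvkmn"  [B₀.tag ++ "n"]
13. n5.depth = false  [D.sig == true]
14. n6.depth = 23  [terminal]
15. n7.ok = false  [terminal]
16. n8.depth = -6  [terminal]
17. n5.wid = -7  [g₀.depth - 30]
18. n2.wid = 6  [B₁.wid + 13]
19. n1.live = -3  [A.mk - 17]
20. n0.val = 30  [A.live * -1 + 27]
21. n0.acc = true  [A.live > -4]

-1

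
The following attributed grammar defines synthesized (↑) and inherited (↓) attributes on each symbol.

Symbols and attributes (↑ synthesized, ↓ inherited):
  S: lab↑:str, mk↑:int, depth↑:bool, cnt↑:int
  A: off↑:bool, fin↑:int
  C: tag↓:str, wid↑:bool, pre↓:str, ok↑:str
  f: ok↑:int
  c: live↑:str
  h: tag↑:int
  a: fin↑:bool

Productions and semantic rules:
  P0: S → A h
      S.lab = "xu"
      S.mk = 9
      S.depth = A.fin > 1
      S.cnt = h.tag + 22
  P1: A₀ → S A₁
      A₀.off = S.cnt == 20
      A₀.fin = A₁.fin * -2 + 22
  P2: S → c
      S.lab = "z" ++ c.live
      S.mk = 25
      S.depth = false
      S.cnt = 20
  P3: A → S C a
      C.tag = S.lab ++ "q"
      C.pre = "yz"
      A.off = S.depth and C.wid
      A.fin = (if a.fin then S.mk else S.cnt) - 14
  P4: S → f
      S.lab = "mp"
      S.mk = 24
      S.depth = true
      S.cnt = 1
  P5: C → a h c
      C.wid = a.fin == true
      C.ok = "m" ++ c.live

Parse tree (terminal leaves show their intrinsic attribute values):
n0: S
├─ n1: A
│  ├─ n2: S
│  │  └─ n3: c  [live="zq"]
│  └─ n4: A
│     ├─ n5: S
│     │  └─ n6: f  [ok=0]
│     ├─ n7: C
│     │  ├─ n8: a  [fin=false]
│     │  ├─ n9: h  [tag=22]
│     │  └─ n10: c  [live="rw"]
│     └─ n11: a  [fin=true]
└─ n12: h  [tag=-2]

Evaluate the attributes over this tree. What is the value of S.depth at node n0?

true

1. n3.live = "zq"  [terminal]
2. n2.lab = "zzq"  ["z" ++ c.live]
3. n2.mk = 25  [25]
4. n2.depth = false  [false]
5. n2.cnt = 20  [20]
6. n6.ok = 0  [terminal]
7. n5.lab = "mp"  ["mp"]
8. n5.mk = 24  [24]
9. n5.depth = true  [true]
10. n5.cnt = 1  [1]
11. n7.tag = "mpq"  [S.lab ++ "q"]
12. n7.pre = "yz"  ["yz"]
13. n8.fin = false  [terminal]
14. n9.tag = 22  [terminal]
15. n10.live = "rw"  [terminal]
16. n7.wid = false  [a.fin == true]
17. n7.ok = "mrw"  ["m" ++ c.live]
18. n11.fin = true  [terminal]
19. n4.off = false  [S.depth and C.wid]
20. n4.fin = 10  [(if a.fin then S.mk else S.cnt) - 14]
21. n1.off = true  [S.cnt == 20]
22. n1.fin = 2  [A₁.fin * -2 + 22]
23. n12.tag = -2  [terminal]
24. n0.lab = "xu"  ["xu"]
25. n0.mk = 9  [9]
26. n0.depth = true  [A.fin > 1]
27. n0.cnt = 20  [h.tag + 22]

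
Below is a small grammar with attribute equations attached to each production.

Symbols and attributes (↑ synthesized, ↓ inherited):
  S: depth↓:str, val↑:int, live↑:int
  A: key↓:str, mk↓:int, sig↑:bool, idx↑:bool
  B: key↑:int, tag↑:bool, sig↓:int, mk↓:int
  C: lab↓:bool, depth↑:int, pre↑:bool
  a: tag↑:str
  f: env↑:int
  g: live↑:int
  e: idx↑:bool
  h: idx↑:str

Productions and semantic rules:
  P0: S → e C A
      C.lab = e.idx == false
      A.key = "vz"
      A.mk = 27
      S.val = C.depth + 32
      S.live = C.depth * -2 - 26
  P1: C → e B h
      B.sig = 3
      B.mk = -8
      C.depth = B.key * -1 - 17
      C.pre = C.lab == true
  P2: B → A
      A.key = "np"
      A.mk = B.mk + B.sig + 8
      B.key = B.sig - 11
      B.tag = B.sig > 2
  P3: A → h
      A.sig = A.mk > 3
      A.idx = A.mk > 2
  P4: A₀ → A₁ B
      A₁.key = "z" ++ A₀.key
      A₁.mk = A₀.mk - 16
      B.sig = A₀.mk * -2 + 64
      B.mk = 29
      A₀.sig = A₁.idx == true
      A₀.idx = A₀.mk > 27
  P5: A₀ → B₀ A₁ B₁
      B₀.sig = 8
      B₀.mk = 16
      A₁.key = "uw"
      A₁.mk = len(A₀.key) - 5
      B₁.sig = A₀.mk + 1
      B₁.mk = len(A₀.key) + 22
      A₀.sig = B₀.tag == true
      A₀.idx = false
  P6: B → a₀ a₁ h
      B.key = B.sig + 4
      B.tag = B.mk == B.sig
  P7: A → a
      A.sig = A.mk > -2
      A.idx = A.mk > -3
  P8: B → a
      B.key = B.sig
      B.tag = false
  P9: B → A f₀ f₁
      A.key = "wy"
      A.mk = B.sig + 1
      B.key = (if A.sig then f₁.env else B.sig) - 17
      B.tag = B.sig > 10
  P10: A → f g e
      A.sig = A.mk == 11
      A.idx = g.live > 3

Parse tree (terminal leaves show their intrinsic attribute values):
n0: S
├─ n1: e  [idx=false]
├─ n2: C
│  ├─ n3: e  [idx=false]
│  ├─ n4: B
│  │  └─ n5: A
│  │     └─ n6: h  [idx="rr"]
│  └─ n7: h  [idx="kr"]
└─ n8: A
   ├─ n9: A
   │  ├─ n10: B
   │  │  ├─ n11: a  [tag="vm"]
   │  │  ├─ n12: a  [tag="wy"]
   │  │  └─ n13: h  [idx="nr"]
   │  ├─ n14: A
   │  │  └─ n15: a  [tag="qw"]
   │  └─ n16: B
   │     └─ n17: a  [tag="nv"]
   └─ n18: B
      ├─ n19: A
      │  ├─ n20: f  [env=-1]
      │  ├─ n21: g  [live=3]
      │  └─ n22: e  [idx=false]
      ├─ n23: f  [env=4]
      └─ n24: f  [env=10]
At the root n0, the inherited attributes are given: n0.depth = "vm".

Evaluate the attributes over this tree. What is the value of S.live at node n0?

-8

1. n0.depth = "vm"  [given at root]
2. n1.idx = false  [terminal]
3. n2.lab = true  [e.idx == false]
4. n3.idx = false  [terminal]
5. n4.sig = 3  [3]
6. n4.mk = -8  [-8]
7. n5.key = "np"  ["np"]
8. n5.mk = 3  [B.mk + B.sig + 8]
9. n6.idx = "rr"  [terminal]
10. n5.sig = false  [A.mk > 3]
11. n5.idx = true  [A.mk > 2]
12. n4.key = -8  [B.sig - 11]
13. n4.tag = true  [B.sig > 2]
14. n7.idx = "kr"  [terminal]
15. n2.depth = -9  [B.key * -1 - 17]
16. n2.pre = true  [C.lab == true]
17. n8.key = "vz"  ["vz"]
18. n8.mk = 27  [27]
19. n9.key = "zvz"  ["z" ++ A₀.key]
20. n9.mk = 11  [A₀.mk - 16]
21. n10.sig = 8  [8]
22. n10.mk = 16  [16]
23. n11.tag = "vm"  [terminal]
24. n12.tag = "wy"  [terminal]
25. n13.idx = "nr"  [terminal]
26. n10.key = 12  [B.sig + 4]
27. n10.tag = false  [B.mk == B.sig]
28. n14.key = "uw"  ["uw"]
29. n14.mk = -2  [len(A₀.key) - 5]
30. n15.tag = "qw"  [terminal]
31. n14.sig = false  [A.mk > -2]
32. n14.idx = true  [A.mk > -3]
33. n16.sig = 12  [A₀.mk + 1]
34. n16.mk = 25  [len(A₀.key) + 22]
35. n17.tag = "nv"  [terminal]
36. n16.key = 12  [B.sig]
37. n16.tag = false  [false]
38. n9.sig = false  [B₀.tag == true]
39. n9.idx = false  [false]
40. n18.sig = 10  [A₀.mk * -2 + 64]
41. n18.mk = 29  [29]
42. n19.key = "wy"  ["wy"]
43. n19.mk = 11  [B.sig + 1]
44. n20.env = -1  [terminal]
45. n21.live = 3  [terminal]
46. n22.idx = false  [terminal]
47. n19.sig = true  [A.mk == 11]
48. n19.idx = false  [g.live > 3]
49. n23.env = 4  [terminal]
50. n24.env = 10  [terminal]
51. n18.key = -7  [(if A.sig then f₁.env else B.sig) - 17]
52. n18.tag = false  [B.sig > 10]
53. n8.sig = false  [A₁.idx == true]
54. n8.idx = false  [A₀.mk > 27]
55. n0.val = 23  [C.depth + 32]
56. n0.live = -8  [C.depth * -2 - 26]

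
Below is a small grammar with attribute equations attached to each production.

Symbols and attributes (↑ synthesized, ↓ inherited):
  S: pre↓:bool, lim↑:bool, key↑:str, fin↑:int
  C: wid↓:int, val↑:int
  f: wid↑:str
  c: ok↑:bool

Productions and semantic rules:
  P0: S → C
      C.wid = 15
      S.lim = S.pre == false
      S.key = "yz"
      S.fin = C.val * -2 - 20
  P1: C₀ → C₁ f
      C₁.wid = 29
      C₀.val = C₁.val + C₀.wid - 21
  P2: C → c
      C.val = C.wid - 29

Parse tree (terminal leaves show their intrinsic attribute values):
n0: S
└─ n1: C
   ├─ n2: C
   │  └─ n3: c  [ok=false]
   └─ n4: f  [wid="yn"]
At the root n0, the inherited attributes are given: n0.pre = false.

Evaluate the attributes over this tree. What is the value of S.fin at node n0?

1. n0.pre = false  [given at root]
2. n1.wid = 15  [15]
3. n2.wid = 29  [29]
4. n3.ok = false  [terminal]
5. n2.val = 0  [C.wid - 29]
6. n4.wid = "yn"  [terminal]
7. n1.val = -6  [C₁.val + C₀.wid - 21]
8. n0.lim = true  [S.pre == false]
9. n0.key = "yz"  ["yz"]
10. n0.fin = -8  [C.val * -2 - 20]

-8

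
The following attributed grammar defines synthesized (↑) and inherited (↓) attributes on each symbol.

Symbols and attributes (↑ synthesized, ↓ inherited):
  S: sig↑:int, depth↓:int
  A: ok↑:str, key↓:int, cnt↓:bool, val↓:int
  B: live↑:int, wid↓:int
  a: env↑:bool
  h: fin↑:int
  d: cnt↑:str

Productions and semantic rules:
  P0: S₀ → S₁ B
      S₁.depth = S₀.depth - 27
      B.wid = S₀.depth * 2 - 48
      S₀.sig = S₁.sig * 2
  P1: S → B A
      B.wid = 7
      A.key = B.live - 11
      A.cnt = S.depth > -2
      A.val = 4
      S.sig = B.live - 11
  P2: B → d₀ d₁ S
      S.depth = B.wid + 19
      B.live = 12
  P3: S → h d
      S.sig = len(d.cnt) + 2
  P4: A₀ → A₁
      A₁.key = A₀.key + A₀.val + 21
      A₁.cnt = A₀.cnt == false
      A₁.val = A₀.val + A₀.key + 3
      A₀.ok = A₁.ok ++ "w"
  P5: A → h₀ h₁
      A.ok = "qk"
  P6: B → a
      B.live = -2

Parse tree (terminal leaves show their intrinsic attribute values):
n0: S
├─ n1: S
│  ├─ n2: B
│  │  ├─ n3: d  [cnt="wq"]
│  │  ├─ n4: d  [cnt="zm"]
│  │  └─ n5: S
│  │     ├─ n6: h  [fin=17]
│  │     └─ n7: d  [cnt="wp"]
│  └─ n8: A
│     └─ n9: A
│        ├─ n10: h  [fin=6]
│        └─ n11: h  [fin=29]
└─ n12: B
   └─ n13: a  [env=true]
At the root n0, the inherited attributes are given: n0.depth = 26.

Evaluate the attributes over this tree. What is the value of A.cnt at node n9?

1. n0.depth = 26  [given at root]
2. n1.depth = -1  [S₀.depth - 27]
3. n2.wid = 7  [7]
4. n3.cnt = "wq"  [terminal]
5. n4.cnt = "zm"  [terminal]
6. n5.depth = 26  [B.wid + 19]
7. n6.fin = 17  [terminal]
8. n7.cnt = "wp"  [terminal]
9. n5.sig = 4  [len(d.cnt) + 2]
10. n2.live = 12  [12]
11. n8.key = 1  [B.live - 11]
12. n8.cnt = true  [S.depth > -2]
13. n8.val = 4  [4]
14. n9.key = 26  [A₀.key + A₀.val + 21]
15. n9.cnt = false  [A₀.cnt == false]
16. n9.val = 8  [A₀.val + A₀.key + 3]
17. n10.fin = 6  [terminal]
18. n11.fin = 29  [terminal]
19. n9.ok = "qk"  ["qk"]
20. n8.ok = "qkw"  [A₁.ok ++ "w"]
21. n1.sig = 1  [B.live - 11]
22. n12.wid = 4  [S₀.depth * 2 - 48]
23. n13.env = true  [terminal]
24. n12.live = -2  [-2]
25. n0.sig = 2  [S₁.sig * 2]

false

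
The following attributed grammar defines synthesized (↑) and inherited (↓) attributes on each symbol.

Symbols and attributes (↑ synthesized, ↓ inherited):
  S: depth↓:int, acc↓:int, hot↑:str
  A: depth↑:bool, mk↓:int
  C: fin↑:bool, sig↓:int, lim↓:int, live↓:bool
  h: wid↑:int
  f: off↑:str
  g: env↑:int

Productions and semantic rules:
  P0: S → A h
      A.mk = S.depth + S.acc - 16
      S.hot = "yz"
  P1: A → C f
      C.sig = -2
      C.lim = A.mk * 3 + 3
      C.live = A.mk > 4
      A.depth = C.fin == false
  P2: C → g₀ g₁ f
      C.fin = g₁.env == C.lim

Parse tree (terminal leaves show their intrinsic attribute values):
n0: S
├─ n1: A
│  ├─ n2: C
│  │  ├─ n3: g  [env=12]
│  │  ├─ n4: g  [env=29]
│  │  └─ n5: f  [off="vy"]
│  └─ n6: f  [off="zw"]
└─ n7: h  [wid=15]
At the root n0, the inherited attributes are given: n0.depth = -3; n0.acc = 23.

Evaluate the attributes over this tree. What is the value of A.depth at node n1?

1. n0.depth = -3  [given at root]
2. n0.acc = 23  [given at root]
3. n1.mk = 4  [S.depth + S.acc - 16]
4. n2.sig = -2  [-2]
5. n2.lim = 15  [A.mk * 3 + 3]
6. n2.live = false  [A.mk > 4]
7. n3.env = 12  [terminal]
8. n4.env = 29  [terminal]
9. n5.off = "vy"  [terminal]
10. n2.fin = false  [g₁.env == C.lim]
11. n6.off = "zw"  [terminal]
12. n1.depth = true  [C.fin == false]
13. n7.wid = 15  [terminal]
14. n0.hot = "yz"  ["yz"]

true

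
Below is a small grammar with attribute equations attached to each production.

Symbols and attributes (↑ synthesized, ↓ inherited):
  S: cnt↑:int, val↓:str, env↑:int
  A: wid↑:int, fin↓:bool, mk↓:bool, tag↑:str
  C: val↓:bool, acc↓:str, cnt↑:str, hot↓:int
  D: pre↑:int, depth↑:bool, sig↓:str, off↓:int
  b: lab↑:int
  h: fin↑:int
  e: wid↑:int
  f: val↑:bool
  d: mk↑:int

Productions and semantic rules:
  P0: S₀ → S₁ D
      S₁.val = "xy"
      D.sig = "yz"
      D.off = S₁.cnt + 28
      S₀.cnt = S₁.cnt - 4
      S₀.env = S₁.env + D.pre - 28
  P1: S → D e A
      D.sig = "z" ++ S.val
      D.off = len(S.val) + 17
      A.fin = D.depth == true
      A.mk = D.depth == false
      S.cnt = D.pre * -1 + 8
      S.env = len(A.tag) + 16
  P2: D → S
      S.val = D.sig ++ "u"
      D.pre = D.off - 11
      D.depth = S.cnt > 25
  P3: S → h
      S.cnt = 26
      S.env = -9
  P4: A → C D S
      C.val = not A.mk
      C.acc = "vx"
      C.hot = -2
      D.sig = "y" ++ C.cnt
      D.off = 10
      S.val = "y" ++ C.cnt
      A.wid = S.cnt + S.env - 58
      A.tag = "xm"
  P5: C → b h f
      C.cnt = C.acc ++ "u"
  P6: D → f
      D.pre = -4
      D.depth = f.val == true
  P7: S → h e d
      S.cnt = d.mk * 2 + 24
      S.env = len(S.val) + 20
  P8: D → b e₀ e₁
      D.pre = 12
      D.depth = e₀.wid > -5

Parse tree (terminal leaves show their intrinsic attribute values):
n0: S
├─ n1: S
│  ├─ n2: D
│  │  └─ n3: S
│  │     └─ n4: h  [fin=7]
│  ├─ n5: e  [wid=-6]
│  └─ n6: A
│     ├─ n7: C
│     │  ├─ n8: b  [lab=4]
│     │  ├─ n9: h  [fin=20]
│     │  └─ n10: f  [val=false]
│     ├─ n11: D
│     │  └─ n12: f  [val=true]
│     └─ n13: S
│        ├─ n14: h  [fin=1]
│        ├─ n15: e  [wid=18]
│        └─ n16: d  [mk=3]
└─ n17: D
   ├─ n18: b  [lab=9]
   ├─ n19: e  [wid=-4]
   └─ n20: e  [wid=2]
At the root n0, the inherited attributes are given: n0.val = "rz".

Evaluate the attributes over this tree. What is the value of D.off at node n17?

28

1. n0.val = "rz"  [given at root]
2. n1.val = "xy"  ["xy"]
3. n2.sig = "zxy"  ["z" ++ S.val]
4. n2.off = 19  [len(S.val) + 17]
5. n3.val = "zxyu"  [D.sig ++ "u"]
6. n4.fin = 7  [terminal]
7. n3.cnt = 26  [26]
8. n3.env = -9  [-9]
9. n2.pre = 8  [D.off - 11]
10. n2.depth = true  [S.cnt > 25]
11. n5.wid = -6  [terminal]
12. n6.fin = true  [D.depth == true]
13. n6.mk = false  [D.depth == false]
14. n7.val = true  [not A.mk]
15. n7.acc = "vx"  ["vx"]
16. n7.hot = -2  [-2]
17. n8.lab = 4  [terminal]
18. n9.fin = 20  [terminal]
19. n10.val = false  [terminal]
20. n7.cnt = "vxu"  [C.acc ++ "u"]
21. n11.sig = "yvxu"  ["y" ++ C.cnt]
22. n11.off = 10  [10]
23. n12.val = true  [terminal]
24. n11.pre = -4  [-4]
25. n11.depth = true  [f.val == true]
26. n13.val = "yvxu"  ["y" ++ C.cnt]
27. n14.fin = 1  [terminal]
28. n15.wid = 18  [terminal]
29. n16.mk = 3  [terminal]
30. n13.cnt = 30  [d.mk * 2 + 24]
31. n13.env = 24  [len(S.val) + 20]
32. n6.wid = -4  [S.cnt + S.env - 58]
33. n6.tag = "xm"  ["xm"]
34. n1.cnt = 0  [D.pre * -1 + 8]
35. n1.env = 18  [len(A.tag) + 16]
36. n17.sig = "yz"  ["yz"]
37. n17.off = 28  [S₁.cnt + 28]
38. n18.lab = 9  [terminal]
39. n19.wid = -4  [terminal]
40. n20.wid = 2  [terminal]
41. n17.pre = 12  [12]
42. n17.depth = true  [e₀.wid > -5]
43. n0.cnt = -4  [S₁.cnt - 4]
44. n0.env = 2  [S₁.env + D.pre - 28]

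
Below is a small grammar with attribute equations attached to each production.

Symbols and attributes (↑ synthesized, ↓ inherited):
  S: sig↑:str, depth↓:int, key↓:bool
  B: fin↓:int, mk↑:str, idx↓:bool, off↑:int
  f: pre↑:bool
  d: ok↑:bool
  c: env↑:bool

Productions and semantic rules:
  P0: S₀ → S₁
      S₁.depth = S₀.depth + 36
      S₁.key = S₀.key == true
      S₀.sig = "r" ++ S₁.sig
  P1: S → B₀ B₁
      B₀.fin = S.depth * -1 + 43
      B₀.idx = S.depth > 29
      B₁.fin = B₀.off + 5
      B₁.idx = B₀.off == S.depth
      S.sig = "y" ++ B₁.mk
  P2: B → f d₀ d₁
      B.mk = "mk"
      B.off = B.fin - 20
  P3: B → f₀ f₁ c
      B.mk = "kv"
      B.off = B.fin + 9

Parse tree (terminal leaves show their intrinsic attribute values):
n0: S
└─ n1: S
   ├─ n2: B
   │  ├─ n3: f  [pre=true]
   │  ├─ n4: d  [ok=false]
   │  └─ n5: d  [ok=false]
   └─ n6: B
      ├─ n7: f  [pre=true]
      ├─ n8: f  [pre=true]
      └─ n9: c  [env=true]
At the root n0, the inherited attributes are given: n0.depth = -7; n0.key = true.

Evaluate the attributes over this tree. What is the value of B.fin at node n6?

1. n0.depth = -7  [given at root]
2. n0.key = true  [given at root]
3. n1.depth = 29  [S₀.depth + 36]
4. n1.key = true  [S₀.key == true]
5. n2.fin = 14  [S.depth * -1 + 43]
6. n2.idx = false  [S.depth > 29]
7. n3.pre = true  [terminal]
8. n4.ok = false  [terminal]
9. n5.ok = false  [terminal]
10. n2.mk = "mk"  ["mk"]
11. n2.off = -6  [B.fin - 20]
12. n6.fin = -1  [B₀.off + 5]
13. n6.idx = false  [B₀.off == S.depth]
14. n7.pre = true  [terminal]
15. n8.pre = true  [terminal]
16. n9.env = true  [terminal]
17. n6.mk = "kv"  ["kv"]
18. n6.off = 8  [B.fin + 9]
19. n1.sig = "ykv"  ["y" ++ B₁.mk]
20. n0.sig = "rykv"  ["r" ++ S₁.sig]

-1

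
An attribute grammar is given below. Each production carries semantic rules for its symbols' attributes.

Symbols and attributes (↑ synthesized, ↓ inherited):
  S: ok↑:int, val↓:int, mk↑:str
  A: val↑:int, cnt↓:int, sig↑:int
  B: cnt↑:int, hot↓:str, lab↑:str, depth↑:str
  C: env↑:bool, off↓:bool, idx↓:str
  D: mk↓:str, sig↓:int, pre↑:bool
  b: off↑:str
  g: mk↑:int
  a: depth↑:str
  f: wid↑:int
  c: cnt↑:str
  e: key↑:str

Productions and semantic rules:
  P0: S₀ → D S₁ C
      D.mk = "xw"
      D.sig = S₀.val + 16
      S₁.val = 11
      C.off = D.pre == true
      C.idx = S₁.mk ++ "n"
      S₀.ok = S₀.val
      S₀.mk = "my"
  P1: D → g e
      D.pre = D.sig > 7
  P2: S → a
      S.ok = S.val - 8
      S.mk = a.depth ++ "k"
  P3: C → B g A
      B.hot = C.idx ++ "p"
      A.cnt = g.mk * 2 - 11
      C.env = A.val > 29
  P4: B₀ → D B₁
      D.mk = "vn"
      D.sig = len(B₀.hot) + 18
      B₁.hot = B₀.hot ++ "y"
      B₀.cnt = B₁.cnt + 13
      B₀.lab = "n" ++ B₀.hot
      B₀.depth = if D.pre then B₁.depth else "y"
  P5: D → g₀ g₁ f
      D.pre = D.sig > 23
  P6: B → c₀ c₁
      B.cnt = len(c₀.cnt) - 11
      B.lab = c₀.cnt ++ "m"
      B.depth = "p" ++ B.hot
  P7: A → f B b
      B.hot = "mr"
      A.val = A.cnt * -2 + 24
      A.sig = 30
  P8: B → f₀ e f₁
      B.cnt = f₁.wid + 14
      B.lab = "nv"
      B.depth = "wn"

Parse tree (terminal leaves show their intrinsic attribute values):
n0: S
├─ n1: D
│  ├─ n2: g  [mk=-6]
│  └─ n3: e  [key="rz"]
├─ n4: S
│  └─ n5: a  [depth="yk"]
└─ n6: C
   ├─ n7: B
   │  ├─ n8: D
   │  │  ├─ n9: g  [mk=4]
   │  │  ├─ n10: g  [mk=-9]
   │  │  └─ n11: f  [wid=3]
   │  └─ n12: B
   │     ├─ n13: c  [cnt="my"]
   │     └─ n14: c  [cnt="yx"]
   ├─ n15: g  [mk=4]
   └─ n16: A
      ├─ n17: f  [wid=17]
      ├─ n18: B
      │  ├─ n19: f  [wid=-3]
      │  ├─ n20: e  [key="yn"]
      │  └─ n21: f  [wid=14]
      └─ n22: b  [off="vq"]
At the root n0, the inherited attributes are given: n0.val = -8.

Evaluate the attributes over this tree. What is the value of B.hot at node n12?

1. n0.val = -8  [given at root]
2. n1.mk = "xw"  ["xw"]
3. n1.sig = 8  [S₀.val + 16]
4. n2.mk = -6  [terminal]
5. n3.key = "rz"  [terminal]
6. n1.pre = true  [D.sig > 7]
7. n4.val = 11  [11]
8. n5.depth = "yk"  [terminal]
9. n4.ok = 3  [S.val - 8]
10. n4.mk = "ykk"  [a.depth ++ "k"]
11. n6.off = true  [D.pre == true]
12. n6.idx = "ykkn"  [S₁.mk ++ "n"]
13. n7.hot = "ykknp"  [C.idx ++ "p"]
14. n8.mk = "vn"  ["vn"]
15. n8.sig = 23  [len(B₀.hot) + 18]
16. n9.mk = 4  [terminal]
17. n10.mk = -9  [terminal]
18. n11.wid = 3  [terminal]
19. n8.pre = false  [D.sig > 23]
20. n12.hot = "ykknpy"  [B₀.hot ++ "y"]
21. n13.cnt = "my"  [terminal]
22. n14.cnt = "yx"  [terminal]
23. n12.cnt = -9  [len(c₀.cnt) - 11]
24. n12.lab = "mym"  [c₀.cnt ++ "m"]
25. n12.depth = "pykknpy"  ["p" ++ B.hot]
26. n7.cnt = 4  [B₁.cnt + 13]
27. n7.lab = "nykknp"  ["n" ++ B₀.hot]
28. n7.depth = "y"  [if D.pre then B₁.depth else "y"]
29. n15.mk = 4  [terminal]
30. n16.cnt = -3  [g.mk * 2 - 11]
31. n17.wid = 17  [terminal]
32. n18.hot = "mr"  ["mr"]
33. n19.wid = -3  [terminal]
34. n20.key = "yn"  [terminal]
35. n21.wid = 14  [terminal]
36. n18.cnt = 28  [f₁.wid + 14]
37. n18.lab = "nv"  ["nv"]
38. n18.depth = "wn"  ["wn"]
39. n22.off = "vq"  [terminal]
40. n16.val = 30  [A.cnt * -2 + 24]
41. n16.sig = 30  [30]
42. n6.env = true  [A.val > 29]
43. n0.ok = -8  [S₀.val]
44. n0.mk = "my"  ["my"]

"ykknpy"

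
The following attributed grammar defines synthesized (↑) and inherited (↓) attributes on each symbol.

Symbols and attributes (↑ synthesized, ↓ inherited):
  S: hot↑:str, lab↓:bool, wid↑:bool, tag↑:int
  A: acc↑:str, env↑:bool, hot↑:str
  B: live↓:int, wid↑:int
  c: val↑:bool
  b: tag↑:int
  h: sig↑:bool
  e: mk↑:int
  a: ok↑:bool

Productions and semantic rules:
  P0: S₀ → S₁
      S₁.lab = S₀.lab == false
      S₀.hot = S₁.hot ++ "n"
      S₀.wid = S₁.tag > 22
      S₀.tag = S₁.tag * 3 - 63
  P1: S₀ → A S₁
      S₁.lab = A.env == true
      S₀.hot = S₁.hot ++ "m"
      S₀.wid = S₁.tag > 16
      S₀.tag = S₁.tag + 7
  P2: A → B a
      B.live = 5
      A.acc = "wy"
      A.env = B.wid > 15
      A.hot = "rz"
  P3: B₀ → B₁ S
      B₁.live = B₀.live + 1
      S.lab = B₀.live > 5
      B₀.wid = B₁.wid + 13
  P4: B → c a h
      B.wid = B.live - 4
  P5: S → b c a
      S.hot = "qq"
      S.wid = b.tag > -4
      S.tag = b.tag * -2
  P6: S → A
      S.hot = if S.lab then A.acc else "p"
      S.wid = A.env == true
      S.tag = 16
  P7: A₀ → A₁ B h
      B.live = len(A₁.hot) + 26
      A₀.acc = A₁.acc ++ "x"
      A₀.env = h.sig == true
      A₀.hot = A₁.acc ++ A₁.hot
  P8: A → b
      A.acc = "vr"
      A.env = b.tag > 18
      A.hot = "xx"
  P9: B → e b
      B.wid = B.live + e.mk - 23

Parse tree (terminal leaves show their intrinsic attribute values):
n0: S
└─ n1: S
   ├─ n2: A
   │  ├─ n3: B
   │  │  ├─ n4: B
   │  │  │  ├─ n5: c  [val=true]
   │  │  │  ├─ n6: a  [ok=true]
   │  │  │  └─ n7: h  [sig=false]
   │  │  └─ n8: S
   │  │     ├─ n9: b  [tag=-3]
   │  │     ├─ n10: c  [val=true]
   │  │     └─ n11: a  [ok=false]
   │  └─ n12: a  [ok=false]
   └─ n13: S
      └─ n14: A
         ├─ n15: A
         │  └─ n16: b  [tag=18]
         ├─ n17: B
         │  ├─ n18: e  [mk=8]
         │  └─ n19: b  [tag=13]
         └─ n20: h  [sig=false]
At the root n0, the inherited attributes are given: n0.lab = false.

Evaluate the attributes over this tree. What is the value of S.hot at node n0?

"pmn"

1. n0.lab = false  [given at root]
2. n1.lab = true  [S₀.lab == false]
3. n3.live = 5  [5]
4. n4.live = 6  [B₀.live + 1]
5. n5.val = true  [terminal]
6. n6.ok = true  [terminal]
7. n7.sig = false  [terminal]
8. n4.wid = 2  [B.live - 4]
9. n8.lab = false  [B₀.live > 5]
10. n9.tag = -3  [terminal]
11. n10.val = true  [terminal]
12. n11.ok = false  [terminal]
13. n8.hot = "qq"  ["qq"]
14. n8.wid = true  [b.tag > -4]
15. n8.tag = 6  [b.tag * -2]
16. n3.wid = 15  [B₁.wid + 13]
17. n12.ok = false  [terminal]
18. n2.acc = "wy"  ["wy"]
19. n2.env = false  [B.wid > 15]
20. n2.hot = "rz"  ["rz"]
21. n13.lab = false  [A.env == true]
22. n16.tag = 18  [terminal]
23. n15.acc = "vr"  ["vr"]
24. n15.env = false  [b.tag > 18]
25. n15.hot = "xx"  ["xx"]
26. n17.live = 28  [len(A₁.hot) + 26]
27. n18.mk = 8  [terminal]
28. n19.tag = 13  [terminal]
29. n17.wid = 13  [B.live + e.mk - 23]
30. n20.sig = false  [terminal]
31. n14.acc = "vrx"  [A₁.acc ++ "x"]
32. n14.env = false  [h.sig == true]
33. n14.hot = "vrxx"  [A₁.acc ++ A₁.hot]
34. n13.hot = "p"  [if S.lab then A.acc else "p"]
35. n13.wid = false  [A.env == true]
36. n13.tag = 16  [16]
37. n1.hot = "pm"  [S₁.hot ++ "m"]
38. n1.wid = false  [S₁.tag > 16]
39. n1.tag = 23  [S₁.tag + 7]
40. n0.hot = "pmn"  [S₁.hot ++ "n"]
41. n0.wid = true  [S₁.tag > 22]
42. n0.tag = 6  [S₁.tag * 3 - 63]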